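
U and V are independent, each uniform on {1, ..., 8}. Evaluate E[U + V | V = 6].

Outcomes with V = 6: (1,6), (2,6), (3,6), (4,6), (5,6), (6,6), (7,6), (8,6), each with probability 1/64.
E[U + V | V = 6] = (7 + 8 + 9 + 10 + 11 + 12 + 13 + 14) / 8 = 21/2.

21/2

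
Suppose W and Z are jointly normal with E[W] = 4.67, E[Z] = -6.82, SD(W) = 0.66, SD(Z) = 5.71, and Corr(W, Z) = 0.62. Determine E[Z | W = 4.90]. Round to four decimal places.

-5.5863

For a bivariate normal, E[Z | W=x] = μ_Z + ρ·(σ_Z/σ_W)·(x − μ_W).
E[Z | W=4.90] = -6.82 + (0.62)·(5.71/0.66)·(4.90 − (4.67)) = -6.82 + (5.3639)·(0.23) = -5.5863.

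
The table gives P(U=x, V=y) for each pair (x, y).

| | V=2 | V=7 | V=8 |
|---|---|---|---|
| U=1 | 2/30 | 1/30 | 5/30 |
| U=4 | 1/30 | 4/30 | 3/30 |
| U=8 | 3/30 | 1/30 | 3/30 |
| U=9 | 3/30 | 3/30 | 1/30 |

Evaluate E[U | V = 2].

P(V = 2) = 3/10.
Σ U·P over the event = 1·(2/30) + 4·(1/30) + 8·(3/30) + 9·(3/30) = 19/10.
E[U | V = 2] = (19/10) / (3/10) = 19/3.

19/3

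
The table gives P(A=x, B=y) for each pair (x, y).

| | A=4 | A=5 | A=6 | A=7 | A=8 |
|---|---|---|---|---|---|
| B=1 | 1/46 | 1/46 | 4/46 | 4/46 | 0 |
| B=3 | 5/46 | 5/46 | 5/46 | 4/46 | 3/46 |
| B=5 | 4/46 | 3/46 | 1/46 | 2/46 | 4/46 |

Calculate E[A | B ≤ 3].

P(B ≤ 3) = 16/23.
Summing A·P(A=x,B=y) over the conditioning event gives 94/23.
E[A | B ≤ 3] = (94/23) / (16/23) = 47/8.

47/8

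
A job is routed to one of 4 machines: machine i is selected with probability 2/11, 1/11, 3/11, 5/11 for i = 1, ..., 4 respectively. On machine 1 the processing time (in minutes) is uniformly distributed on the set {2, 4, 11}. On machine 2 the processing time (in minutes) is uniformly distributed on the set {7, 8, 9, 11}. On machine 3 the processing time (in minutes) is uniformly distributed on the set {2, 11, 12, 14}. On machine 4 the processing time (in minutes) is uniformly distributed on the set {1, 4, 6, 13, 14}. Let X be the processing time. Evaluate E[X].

262/33

E[X | machine 1] = (2+4+11)/3 = 17/3.
E[X | machine 2] = (7+8+9+11)/4 = 35/4.
E[X | machine 3] = (2+11+12+14)/4 = 39/4.
E[X | machine 4] = (1+4+6+13+14)/5 = 38/5.
E[X] = (2/11)·(17/3) + (1/11)·(35/4) + (3/11)·(39/4) + (5/11)·(38/5) = 262/33.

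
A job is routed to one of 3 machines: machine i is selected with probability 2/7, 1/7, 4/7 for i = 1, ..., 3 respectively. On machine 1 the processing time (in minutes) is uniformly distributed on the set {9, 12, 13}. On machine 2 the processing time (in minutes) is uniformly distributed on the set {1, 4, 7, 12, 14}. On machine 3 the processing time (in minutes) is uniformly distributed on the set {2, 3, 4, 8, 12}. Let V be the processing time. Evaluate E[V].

802/105

E[V | machine 1] = (9+12+13)/3 = 34/3.
E[V | machine 2] = (1+4+7+12+14)/5 = 38/5.
E[V | machine 3] = (2+3+4+8+12)/5 = 29/5.
E[V] = (2/7)·(34/3) + (1/7)·(38/5) + (4/7)·(29/5) = 802/105.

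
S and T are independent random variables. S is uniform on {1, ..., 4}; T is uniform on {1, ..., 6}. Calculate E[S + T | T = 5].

15/2

Outcomes with T = 5: (1,5), (2,5), (3,5), (4,5), each with probability 1/24.
E[S + T | T = 5] = (6 + 7 + 8 + 9) / 4 = 15/2.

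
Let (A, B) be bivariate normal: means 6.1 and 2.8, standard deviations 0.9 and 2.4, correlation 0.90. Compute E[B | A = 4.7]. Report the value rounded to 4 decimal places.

For a bivariate normal, E[B | A=x] = μ_B + ρ·(σ_B/σ_A)·(x − μ_A).
E[B | A=4.7] = 2.8 + (0.90)·(2.4/0.9)·(4.7 − (6.1)) = 2.8 + (2.4)·(-1.4) = -0.5600.

-0.5600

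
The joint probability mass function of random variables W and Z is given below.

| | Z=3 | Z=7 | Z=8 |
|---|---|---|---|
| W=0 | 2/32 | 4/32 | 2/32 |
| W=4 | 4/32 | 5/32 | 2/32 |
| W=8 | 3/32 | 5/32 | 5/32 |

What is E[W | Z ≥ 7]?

108/23

P(Z ≥ 7) = 23/32.
Σ W·P over the event = 0·(4/32) + 0·(2/32) + 4·(5/32) + 4·(2/32) + 8·(5/32) + 8·(5/32) = 27/8.
E[W | Z ≥ 7] = (27/8) / (23/32) = 108/23.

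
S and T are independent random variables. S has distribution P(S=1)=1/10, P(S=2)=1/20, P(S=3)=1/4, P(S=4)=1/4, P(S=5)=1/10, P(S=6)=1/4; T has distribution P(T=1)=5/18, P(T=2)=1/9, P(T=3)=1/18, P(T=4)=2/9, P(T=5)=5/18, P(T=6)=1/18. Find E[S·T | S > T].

P(S > T) = 21/40.
Summing ST·P(x,y) over outcomes with S > T gives 451/72.
E[S·T | S > T] = (451/72) / (21/40) = 2255/189.

2255/189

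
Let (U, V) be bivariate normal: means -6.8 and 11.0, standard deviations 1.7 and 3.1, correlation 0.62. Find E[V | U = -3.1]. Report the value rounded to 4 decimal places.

E[V | U=x] = μ_V + ρ(σ_V/σ_U)(x − μ_U) for jointly normal variables.
E[V | U=-3.1] = 11.0 + (0.62)·(3.1/1.7)·(-3.1 − (-6.8)) = 11.0 + (1.1306)·(3.7) = 15.1832.

15.1832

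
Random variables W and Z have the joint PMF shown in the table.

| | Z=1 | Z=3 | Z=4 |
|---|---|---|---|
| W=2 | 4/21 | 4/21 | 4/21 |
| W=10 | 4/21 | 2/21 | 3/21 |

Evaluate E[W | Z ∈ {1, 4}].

P(Z ∈ {1, 4}) = 5/7.
Summing W·P(W=x,Z=y) over the conditioning event gives 86/21.
E[W | Z ∈ {1, 4}] = (86/21) / (5/7) = 86/15.

86/15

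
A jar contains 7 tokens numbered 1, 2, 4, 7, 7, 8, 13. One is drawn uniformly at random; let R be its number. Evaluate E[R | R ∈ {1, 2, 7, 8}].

5

P(R ∈ {1, 2, 7, 8}) = 5/7.
Σ over the event: 1·1/7 + 2·1/7 + 7·2/7 + 8·1/7 = 25/7.
E[R | R ∈ {1, 2, 7, 8}] = (25/7) / (5/7) = 5.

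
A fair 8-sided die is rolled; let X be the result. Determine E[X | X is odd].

4

Given X is odd, X is equally likely to be any of {1, 3, 5, 7}.
E[X | X is odd] = (1 + 3 + 5 + 7) / 4 = 4.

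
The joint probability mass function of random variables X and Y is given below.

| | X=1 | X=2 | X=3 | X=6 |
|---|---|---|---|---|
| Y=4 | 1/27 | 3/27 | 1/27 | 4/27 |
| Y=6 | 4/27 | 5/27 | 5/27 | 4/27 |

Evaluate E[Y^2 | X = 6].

26

P(X = 6) = 8/27.
Σ Y^2·P over the event = 16·(4/27) + 36·(4/27) = 208/27.
E[Y^2 | X = 6] = (208/27) / (8/27) = 26.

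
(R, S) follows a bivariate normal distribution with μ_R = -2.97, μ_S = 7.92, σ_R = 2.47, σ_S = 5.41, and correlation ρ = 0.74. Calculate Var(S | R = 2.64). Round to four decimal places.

13.2409

For a bivariate normal, Var(S | R=x) = σ_S²(1 − ρ²).
Var(S | R=2.64) = (5.41)²·(1 − (0.74)²) = 29.2681·0.4524 = 13.2409.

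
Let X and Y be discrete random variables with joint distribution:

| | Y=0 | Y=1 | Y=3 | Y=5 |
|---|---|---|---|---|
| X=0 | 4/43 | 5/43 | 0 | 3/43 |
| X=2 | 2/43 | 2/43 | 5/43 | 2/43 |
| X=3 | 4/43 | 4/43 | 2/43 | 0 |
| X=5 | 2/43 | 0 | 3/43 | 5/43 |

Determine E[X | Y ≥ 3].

P(Y ≥ 3) = 20/43.
Summing X·P(X=x,Y=y) over the conditioning event gives 60/43.
E[X | Y ≥ 3] = (60/43) / (20/43) = 3.

3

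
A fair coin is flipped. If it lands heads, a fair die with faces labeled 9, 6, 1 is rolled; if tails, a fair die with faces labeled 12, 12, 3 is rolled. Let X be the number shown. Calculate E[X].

43/6

E[X | heads] = (9+6+1)/3 = 16/3.
E[X | tails] = (12+12+3)/3 = 9.
E[X] = (1/2)·(16/3) + (1/2)·(9) = 43/6.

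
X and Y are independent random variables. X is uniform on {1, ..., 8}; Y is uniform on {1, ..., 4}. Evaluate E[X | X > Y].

62/11

P(X > Y) = 11/16.
Summing X·P(x,y) over outcomes with X > Y gives 31/8.
E[X | X > Y] = (31/8) / (11/16) = 62/11.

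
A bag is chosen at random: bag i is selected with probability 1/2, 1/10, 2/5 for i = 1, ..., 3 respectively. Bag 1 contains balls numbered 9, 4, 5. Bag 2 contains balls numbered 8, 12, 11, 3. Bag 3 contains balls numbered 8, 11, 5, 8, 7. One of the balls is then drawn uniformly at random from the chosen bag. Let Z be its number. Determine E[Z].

697/100

E[Z | bag 1] = (9+4+5)/3 = 6.
E[Z | bag 2] = (8+12+11+3)/4 = 17/2.
E[Z | bag 3] = (8+11+5+8+7)/5 = 39/5.
By the law of total expectation,
E[Z] = (1/2)·(6) + (1/10)·(17/2) + (2/5)·(39/5) = 697/100.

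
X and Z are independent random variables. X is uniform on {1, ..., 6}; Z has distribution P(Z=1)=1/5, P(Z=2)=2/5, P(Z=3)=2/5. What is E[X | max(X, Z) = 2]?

8/5

P(max(X, Z) = 2) = 1/6.
Summing X·P(x,y) over outcomes with max(X, Z) = 2 gives 4/15.
E[X | max(X, Z) = 2] = (4/15) / (1/6) = 8/5.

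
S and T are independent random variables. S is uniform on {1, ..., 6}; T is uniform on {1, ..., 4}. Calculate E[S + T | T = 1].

Outcomes with T = 1: (1,1), (2,1), (3,1), (4,1), (5,1), (6,1), each with probability 1/24.
E[S + T | T = 1] = (2 + 3 + 4 + 5 + 6 + 7) / 6 = 9/2.

9/2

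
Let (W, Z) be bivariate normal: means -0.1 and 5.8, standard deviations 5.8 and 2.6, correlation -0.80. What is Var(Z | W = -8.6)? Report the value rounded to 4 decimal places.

2.4336

Var(Z | W=x) = (1 − ρ²)·σ_Z².
Var(Z | W=-8.6) = (2.6)²·(1 − (-0.80)²) = 6.76·0.36 = 2.4336.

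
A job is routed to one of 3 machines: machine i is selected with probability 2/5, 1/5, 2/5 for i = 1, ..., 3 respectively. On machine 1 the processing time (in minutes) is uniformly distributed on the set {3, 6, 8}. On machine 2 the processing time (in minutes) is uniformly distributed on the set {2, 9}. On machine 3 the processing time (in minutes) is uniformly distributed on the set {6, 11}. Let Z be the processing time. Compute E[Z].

E[Z | machine 1] = (3+6+8)/3 = 17/3.
E[Z | machine 2] = (2+9)/2 = 11/2.
E[Z | machine 3] = (6+11)/2 = 17/2.
By the law of total expectation,
E[Z] = (2/5)·(17/3) + (1/5)·(11/2) + (2/5)·(17/2) = 203/30.

203/30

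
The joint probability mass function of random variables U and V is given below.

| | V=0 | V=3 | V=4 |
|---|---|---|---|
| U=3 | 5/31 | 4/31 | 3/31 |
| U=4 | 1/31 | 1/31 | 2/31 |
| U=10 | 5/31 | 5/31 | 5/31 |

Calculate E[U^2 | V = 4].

P(V = 4) = 10/31.
Σ U^2·P over the event = 9·(3/31) + 16·(2/31) + 100·(5/31) = 559/31.
E[U^2 | V = 4] = (559/31) / (10/31) = 559/10.

559/10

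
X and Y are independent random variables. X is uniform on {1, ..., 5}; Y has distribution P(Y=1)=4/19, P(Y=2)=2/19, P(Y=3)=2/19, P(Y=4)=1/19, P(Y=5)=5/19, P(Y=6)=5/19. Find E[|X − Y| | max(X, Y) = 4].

P(max(X, Y) = 4) = 12/95.
Summing |X−Y|·P(x,y) over outcomes with max(X, Y) = 4 gives 24/95.
E[|X − Y| | max(X, Y) = 4] = (24/95) / (12/95) = 2.

2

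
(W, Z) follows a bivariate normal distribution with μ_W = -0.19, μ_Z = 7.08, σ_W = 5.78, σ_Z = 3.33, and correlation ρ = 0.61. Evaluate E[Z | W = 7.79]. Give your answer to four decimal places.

E[Z | W=x] = μ_Z + ρ(σ_Z/σ_W)(x − μ_W) for jointly normal variables.
E[Z | W=7.79] = 7.08 + (0.61)·(3.33/5.78)·(7.79 − (-0.19)) = 7.08 + (0.35144)·(7.98) = 9.8845.

9.8845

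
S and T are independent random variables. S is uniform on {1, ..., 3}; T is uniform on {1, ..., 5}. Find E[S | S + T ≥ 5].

20/9

Outcomes with S + T ≥ 5: (1,4), (1,5), (2,3), (2,4), (2,5), (3,2), (3,3), (3,4), (3,5), each with probability 1/15.
E[S | S + T ≥ 5] = (1 + 1 + 2 + 2 + 2 + 3 + 3 + 3 + 3) / 9 = 20/9.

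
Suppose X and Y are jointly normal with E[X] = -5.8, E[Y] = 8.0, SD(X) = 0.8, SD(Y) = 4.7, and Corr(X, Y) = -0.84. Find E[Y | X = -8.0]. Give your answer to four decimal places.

The regression of Y on X has slope ρ·σ_Y/σ_X and passes through (μ_X, μ_Y).
E[Y | X=-8.0] = 8.0 + (-0.84)·(4.7/0.8)·(-8.0 − (-5.8)) = 8.0 + (-4.935)·(-2.2) = 18.8570.

18.8570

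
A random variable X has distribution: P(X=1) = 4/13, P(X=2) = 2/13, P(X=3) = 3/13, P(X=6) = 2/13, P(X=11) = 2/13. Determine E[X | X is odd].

P(X is odd) = 9/13.
Σ over the event: 1·4/13 + 3·3/13 + 11·2/13 = 35/13.
E[X | X is odd] = (35/13) / (9/13) = 35/9.

35/9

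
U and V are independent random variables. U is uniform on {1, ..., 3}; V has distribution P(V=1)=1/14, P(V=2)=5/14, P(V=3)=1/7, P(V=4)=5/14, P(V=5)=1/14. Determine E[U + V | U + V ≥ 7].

50/7

P(U + V ≥ 7) = 1/6.
Summing (U+V)·P(x,y) over outcomes with U + V ≥ 7 gives 25/21.
E[U + V | U + V ≥ 7] = (25/21) / (1/6) = 50/7.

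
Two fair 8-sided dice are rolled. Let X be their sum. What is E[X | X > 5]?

P(X > 5) = 27/32.
E[X | X > 5] = (67/8) / (27/32) = 268/27.

268/27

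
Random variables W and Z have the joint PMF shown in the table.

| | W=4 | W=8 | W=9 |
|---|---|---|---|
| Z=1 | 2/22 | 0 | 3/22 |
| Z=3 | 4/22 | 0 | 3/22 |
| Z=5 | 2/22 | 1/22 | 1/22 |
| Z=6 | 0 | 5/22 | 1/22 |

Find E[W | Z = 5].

25/4

P(Z = 5) = 2/11.
Summing W·P(W=x,Z=y) over the conditioning event gives 25/22.
E[W | Z = 5] = (25/22) / (2/11) = 25/4.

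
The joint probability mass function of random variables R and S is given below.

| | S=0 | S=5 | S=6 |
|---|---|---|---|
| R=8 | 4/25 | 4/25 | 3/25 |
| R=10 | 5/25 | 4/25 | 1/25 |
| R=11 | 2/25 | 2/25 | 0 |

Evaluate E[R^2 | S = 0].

998/11

P(S = 0) = 11/25.
Summing R^2·P(R=x,S=y) over the conditioning event gives 998/25.
E[R^2 | S = 0] = (998/25) / (11/25) = 998/11.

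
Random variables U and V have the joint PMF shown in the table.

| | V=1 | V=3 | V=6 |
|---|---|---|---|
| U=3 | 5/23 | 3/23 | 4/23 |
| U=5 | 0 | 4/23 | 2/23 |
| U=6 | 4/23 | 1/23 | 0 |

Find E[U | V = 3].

35/8

P(V = 3) = 8/23.
Σ U·P over the event = 3·(3/23) + 5·(4/23) + 6·(1/23) = 35/23.
E[U | V = 3] = (35/23) / (8/23) = 35/8.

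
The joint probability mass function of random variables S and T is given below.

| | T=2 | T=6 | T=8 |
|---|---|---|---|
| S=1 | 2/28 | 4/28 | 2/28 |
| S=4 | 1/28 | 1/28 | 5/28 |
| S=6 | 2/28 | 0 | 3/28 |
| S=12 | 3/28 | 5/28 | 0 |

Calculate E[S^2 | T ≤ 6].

631/9

P(T ≤ 6) = 9/14.
Summing S^2·P(S=x,T=y) over the conditioning event gives 631/14.
E[S^2 | T ≤ 6] = (631/14) / (9/14) = 631/9.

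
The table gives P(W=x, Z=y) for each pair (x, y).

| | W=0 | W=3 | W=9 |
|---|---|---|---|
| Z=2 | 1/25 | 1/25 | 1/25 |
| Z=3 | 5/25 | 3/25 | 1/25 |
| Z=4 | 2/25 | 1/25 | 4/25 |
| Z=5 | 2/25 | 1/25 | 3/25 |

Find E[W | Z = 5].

P(Z = 5) = 6/25.
Σ W·P over the event = 0·(2/25) + 3·(1/25) + 9·(3/25) = 6/5.
E[W | Z = 5] = (6/5) / (6/25) = 5.

5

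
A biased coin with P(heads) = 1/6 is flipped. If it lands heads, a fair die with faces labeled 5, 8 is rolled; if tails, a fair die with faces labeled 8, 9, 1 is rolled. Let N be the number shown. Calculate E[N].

73/12

E[N | heads] = (5+8)/2 = 13/2.
E[N | tails] = (8+9+1)/3 = 6.
E[N] = (1/6)·(13/2) + (5/6)·(6) = 73/12.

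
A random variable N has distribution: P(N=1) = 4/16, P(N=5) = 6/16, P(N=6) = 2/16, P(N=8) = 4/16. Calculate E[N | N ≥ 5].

P(N ≥ 5) = 3/4.
Σ over the event: 5·3/8 + 6·1/8 + 8·1/4 = 37/8.
E[N | N ≥ 5] = (37/8) / (3/4) = 37/6.

37/6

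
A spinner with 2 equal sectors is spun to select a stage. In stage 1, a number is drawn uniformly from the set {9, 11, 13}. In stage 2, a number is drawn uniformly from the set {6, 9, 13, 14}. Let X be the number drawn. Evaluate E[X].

E[X | stage 1] = (9+11+13)/3 = 11.
E[X | stage 2] = (6+9+13+14)/4 = 21/2.
By the law of total expectation,
E[X] = (1/2)·(11) + (1/2)·(21/2) = 43/4.

43/4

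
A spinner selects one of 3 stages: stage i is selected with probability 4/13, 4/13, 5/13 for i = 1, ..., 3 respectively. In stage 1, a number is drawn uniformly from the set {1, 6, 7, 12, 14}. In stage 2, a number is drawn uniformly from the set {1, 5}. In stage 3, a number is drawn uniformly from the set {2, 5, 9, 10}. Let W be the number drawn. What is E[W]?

153/26

E[W | stage 1] = (1+6+7+12+14)/5 = 8.
E[W | stage 2] = (1+5)/2 = 3.
E[W | stage 3] = (2+5+9+10)/4 = 13/2.
E[W] = (4/13)·(8) + (4/13)·(3) + (5/13)·(13/2) = 153/26.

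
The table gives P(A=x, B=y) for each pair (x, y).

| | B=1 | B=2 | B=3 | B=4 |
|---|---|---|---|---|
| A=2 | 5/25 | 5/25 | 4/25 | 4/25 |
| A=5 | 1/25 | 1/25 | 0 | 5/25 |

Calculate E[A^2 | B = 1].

P(B = 1) = 6/25.
Σ A^2·P over the event = 4·(5/25) + 25·(1/25) = 9/5.
E[A^2 | B = 1] = (9/5) / (6/25) = 15/2.

15/2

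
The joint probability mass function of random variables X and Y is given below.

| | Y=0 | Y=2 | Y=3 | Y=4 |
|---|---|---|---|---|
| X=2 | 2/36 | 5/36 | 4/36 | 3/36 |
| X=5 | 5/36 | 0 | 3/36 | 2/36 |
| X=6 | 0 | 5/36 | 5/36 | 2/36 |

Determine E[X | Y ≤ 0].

29/7

P(Y ≤ 0) = 7/36.
Summing X·P(X=x,Y=y) over the conditioning event gives 29/36.
E[X | Y ≤ 0] = (29/36) / (7/36) = 29/7.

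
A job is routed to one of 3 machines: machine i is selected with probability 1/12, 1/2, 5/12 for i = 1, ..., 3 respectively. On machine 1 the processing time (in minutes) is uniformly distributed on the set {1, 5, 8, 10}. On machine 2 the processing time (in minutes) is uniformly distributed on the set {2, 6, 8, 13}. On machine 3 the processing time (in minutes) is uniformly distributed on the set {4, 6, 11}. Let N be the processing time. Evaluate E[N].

169/24

E[N | machine 1] = (1+5+8+10)/4 = 6.
E[N | machine 2] = (2+6+8+13)/4 = 29/4.
E[N | machine 3] = (4+6+11)/3 = 7.
E[N] = (1/12)·(6) + (1/2)·(29/4) + (5/12)·(7) = 169/24.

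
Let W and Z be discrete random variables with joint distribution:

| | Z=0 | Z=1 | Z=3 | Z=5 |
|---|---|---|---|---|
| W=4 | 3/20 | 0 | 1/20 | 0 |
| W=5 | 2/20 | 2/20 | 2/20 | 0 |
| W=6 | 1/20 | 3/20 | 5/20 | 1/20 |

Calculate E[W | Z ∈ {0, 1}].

56/11

P(Z ∈ {0, 1}) = 11/20.
Σ W·P over the event = 4·(3/20) + 5·(2/20) + 5·(2/20) + 6·(1/20) + 6·(3/20) = 14/5.
E[W | Z ∈ {0, 1}] = (14/5) / (11/20) = 56/11.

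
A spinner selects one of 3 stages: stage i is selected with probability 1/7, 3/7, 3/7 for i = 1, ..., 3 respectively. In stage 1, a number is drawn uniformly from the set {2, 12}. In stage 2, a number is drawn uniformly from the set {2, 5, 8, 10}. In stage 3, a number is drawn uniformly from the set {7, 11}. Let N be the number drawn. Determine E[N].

211/28

E[N | stage 1] = (2+12)/2 = 7.
E[N | stage 2] = (2+5+8+10)/4 = 25/4.
E[N | stage 3] = (7+11)/2 = 9.
By the law of total expectation,
E[N] = (1/7)·(7) + (3/7)·(25/4) + (3/7)·(9) = 211/28.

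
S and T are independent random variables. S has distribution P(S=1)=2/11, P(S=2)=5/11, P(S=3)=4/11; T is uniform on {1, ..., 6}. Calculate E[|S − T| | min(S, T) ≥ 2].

P(min(S, T) ≥ 2) = 15/22.
Summing |S−T|·P(x,y) over outcomes with min(S, T) ≥ 2 gives 13/11.
E[|S − T| | min(S, T) ≥ 2] = (13/11) / (15/22) = 26/15.

26/15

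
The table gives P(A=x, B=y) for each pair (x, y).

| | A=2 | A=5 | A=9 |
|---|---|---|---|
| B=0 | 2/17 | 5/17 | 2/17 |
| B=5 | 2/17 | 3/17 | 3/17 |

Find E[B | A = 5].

15/8

P(A = 5) = 8/17.
Summing B·P(A=x,B=y) over the conditioning event gives 15/17.
E[B | A = 5] = (15/17) / (8/17) = 15/8.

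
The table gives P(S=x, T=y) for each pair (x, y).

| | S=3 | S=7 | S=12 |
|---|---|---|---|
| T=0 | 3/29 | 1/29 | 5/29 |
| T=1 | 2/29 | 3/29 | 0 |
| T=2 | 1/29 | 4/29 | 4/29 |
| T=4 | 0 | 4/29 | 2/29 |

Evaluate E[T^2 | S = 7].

83/12

P(S = 7) = 12/29.
Σ T^2·P over the event = 0·(1/29) + 1·(3/29) + 4·(4/29) + 16·(4/29) = 83/29.
E[T^2 | S = 7] = (83/29) / (12/29) = 83/12.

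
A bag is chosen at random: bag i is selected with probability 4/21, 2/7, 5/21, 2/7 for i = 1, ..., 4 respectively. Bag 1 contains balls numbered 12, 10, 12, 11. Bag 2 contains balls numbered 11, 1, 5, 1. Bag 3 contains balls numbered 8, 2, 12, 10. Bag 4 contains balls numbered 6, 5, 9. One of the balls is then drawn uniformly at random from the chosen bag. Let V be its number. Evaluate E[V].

E[V | bag 1] = (12+10+12+11)/4 = 45/4.
E[V | bag 2] = (11+1+5+1)/4 = 9/2.
E[V | bag 3] = (8+2+12+10)/4 = 8.
E[V | bag 4] = (6+5+9)/3 = 20/3.
By the law of total expectation,
E[V] = (4/21)·(45/4) + (2/7)·(9/2) + (5/21)·(8) + (2/7)·(20/3) = 152/21.

152/21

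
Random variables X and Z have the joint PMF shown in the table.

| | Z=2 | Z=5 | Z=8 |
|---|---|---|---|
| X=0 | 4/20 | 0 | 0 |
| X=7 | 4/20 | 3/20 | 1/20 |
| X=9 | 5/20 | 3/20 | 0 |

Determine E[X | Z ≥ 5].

55/7

P(Z ≥ 5) = 7/20.
Summing X·P(X=x,Z=y) over the conditioning event gives 11/4.
E[X | Z ≥ 5] = (11/4) / (7/20) = 55/7.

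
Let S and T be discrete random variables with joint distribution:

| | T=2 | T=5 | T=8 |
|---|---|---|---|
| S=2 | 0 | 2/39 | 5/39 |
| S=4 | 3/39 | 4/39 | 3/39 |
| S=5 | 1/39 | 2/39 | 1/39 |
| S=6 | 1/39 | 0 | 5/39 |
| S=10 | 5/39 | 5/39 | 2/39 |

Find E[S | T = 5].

80/13

P(T = 5) = 1/3.
Summing S·P(S=x,T=y) over the conditioning event gives 80/39.
E[S | T = 5] = (80/39) / (1/3) = 80/13.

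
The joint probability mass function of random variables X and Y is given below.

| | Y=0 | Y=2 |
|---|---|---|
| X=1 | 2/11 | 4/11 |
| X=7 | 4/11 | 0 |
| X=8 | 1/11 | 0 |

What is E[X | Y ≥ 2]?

P(Y ≥ 2) = 4/11.
Σ X·P over the event = 1·(4/11) = 4/11.
E[X | Y ≥ 2] = (4/11) / (4/11) = 1.

1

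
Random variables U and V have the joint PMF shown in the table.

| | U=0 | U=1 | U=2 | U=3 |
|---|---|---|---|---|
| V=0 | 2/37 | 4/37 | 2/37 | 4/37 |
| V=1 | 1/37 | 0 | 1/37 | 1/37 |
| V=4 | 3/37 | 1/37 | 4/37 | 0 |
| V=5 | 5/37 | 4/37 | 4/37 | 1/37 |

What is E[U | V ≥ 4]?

12/11

P(V ≥ 4) = 22/37.
Summing U·P(U=x,V=y) over the conditioning event gives 24/37.
E[U | V ≥ 4] = (24/37) / (22/37) = 12/11.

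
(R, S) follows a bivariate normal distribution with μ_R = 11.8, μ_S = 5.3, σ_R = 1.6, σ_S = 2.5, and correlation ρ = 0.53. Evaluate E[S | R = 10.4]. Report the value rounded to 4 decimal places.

For a bivariate normal, E[S | R=x] = μ_S + ρ·(σ_S/σ_R)·(x − μ_R).
E[S | R=10.4] = 5.3 + (0.53)·(2.5/1.6)·(10.4 − (11.8)) = 5.3 + (0.82812)·(-1.4) = 4.1406.

4.1406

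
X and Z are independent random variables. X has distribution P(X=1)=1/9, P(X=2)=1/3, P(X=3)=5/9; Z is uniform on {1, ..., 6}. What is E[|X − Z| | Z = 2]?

P(Z = 2) = 1/6.
Summing |X−Z|·P(x,y) over outcomes with Z = 2 gives 1/9.
E[|X − Z| | Z = 2] = (1/9) / (1/6) = 2/3.

2/3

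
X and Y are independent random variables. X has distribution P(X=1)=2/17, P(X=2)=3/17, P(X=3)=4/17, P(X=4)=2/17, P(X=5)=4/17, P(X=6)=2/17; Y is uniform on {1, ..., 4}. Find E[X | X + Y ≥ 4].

230/61

P(X + Y ≥ 4) = 61/68.
Summing X·P(x,y) over outcomes with X + Y ≥ 4 gives 115/34.
E[X | X + Y ≥ 4] = (115/34) / (61/68) = 230/61.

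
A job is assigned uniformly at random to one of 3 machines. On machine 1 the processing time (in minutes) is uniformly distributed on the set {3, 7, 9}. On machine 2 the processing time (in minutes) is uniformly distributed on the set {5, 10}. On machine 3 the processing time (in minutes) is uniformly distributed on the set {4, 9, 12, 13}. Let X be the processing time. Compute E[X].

70/9

E[X | machine 1] = (3+7+9)/3 = 19/3.
E[X | machine 2] = (5+10)/2 = 15/2.
E[X | machine 3] = (4+9+12+13)/4 = 19/2.
By the law of total expectation,
E[X] = (1/3)·(19/3) + (1/3)·(15/2) + (1/3)·(19/2) = 70/9.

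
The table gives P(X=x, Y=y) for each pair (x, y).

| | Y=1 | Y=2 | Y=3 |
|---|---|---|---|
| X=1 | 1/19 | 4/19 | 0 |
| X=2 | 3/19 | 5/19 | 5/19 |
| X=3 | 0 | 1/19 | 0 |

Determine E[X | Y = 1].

7/4

P(Y = 1) = 4/19.
Σ X·P over the event = 1·(1/19) + 2·(3/19) = 7/19.
E[X | Y = 1] = (7/19) / (4/19) = 7/4.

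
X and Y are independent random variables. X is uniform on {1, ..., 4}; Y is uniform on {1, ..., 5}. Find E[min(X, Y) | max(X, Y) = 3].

9/5

Outcomes with max(X, Y) = 3: (1,3), (2,3), (3,1), (3,2), (3,3), each with probability 1/20.
E[min(X, Y) | max(X, Y) = 3] = (1 + 2 + 1 + 2 + 3) / 5 = 9/5.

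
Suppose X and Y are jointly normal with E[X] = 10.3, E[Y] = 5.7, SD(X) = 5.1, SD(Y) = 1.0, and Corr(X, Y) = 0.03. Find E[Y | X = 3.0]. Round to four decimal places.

E[Y | X=x] = μ_Y + ρ(σ_Y/σ_X)(x − μ_X) for jointly normal variables.
E[Y | X=3.0] = 5.7 + (0.03)·(1.0/5.1)·(3.0 − (10.3)) = 5.7 + (0.0058824)·(-7.3) = 5.6571.

5.6571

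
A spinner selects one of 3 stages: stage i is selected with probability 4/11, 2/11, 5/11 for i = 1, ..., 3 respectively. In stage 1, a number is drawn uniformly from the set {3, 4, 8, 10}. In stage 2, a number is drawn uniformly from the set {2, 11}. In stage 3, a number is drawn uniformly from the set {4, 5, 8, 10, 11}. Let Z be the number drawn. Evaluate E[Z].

76/11

E[Z | stage 1] = (3+4+8+10)/4 = 25/4.
E[Z | stage 2] = (2+11)/2 = 13/2.
E[Z | stage 3] = (4+5+8+10+11)/5 = 38/5.
By the law of total expectation,
E[Z] = (4/11)·(25/4) + (2/11)·(13/2) + (5/11)·(38/5) = 76/11.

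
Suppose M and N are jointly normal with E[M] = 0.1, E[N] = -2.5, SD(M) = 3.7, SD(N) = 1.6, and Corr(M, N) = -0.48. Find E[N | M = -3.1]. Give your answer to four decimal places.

-1.8358

For a bivariate normal, E[N | M=x] = μ_N + ρ·(σ_N/σ_M)·(x − μ_M).
E[N | M=-3.1] = -2.5 + (-0.48)·(1.6/3.7)·(-3.1 − (0.1)) = -2.5 + (-0.20757)·(-3.2) = -1.8358.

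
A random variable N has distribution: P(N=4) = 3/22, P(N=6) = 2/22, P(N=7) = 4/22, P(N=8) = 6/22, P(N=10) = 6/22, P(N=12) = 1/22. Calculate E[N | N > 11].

12

P(N > 11) = 1/22.
Σ over the event: 12·1/22 = 6/11.
E[N | N > 11] = (6/11) / (1/22) = 12.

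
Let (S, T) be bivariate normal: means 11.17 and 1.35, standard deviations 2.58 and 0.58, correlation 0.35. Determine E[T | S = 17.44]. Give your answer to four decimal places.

E[T | S=x] = μ_T + ρ(σ_T/σ_S)(x − μ_S) for jointly normal variables.
E[T | S=17.44] = 1.35 + (0.35)·(0.58/2.58)·(17.44 − (11.17)) = 1.35 + (0.078682)·(6.27) = 1.8433.

1.8433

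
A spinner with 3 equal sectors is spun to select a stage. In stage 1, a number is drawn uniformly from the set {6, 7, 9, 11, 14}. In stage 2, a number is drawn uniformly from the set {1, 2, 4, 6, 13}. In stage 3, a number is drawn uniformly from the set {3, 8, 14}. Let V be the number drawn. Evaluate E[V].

E[V | stage 1] = (6+7+9+11+14)/5 = 47/5.
E[V | stage 2] = (1+2+4+6+13)/5 = 26/5.
E[V | stage 3] = (3+8+14)/3 = 25/3.
E[V] = (1/3)·(47/5) + (1/3)·(26/5) + (1/3)·(25/3) = 344/45.

344/45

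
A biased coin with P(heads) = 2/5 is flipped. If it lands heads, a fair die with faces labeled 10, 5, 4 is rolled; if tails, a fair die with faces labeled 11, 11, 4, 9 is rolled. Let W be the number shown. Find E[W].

E[W | heads] = (10+5+4)/3 = 19/3.
E[W | tails] = (11+11+4+9)/4 = 35/4.
E[W] = (2/5)·(19/3) + (3/5)·(35/4) = 467/60.

467/60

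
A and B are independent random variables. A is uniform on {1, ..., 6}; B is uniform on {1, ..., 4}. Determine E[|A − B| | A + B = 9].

2

Outcomes with A + B = 9: (5,4), (6,3), each with probability 1/24.
E[|A − B| | A + B = 9] = (1 + 3) / 2 = 2.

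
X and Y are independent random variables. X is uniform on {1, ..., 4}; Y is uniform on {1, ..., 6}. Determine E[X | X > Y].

Outcomes with X > Y: (2,1), (3,1), (3,2), (4,1), (4,2), (4,3), each with probability 1/24.
E[X | X > Y] = (2 + 3 + 3 + 4 + 4 + 4) / 6 = 10/3.

10/3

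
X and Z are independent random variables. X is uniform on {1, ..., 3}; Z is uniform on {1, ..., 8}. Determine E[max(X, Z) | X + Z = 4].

Outcomes with X + Z = 4: (1,3), (2,2), (3,1), each with probability 1/24.
E[max(X, Z) | X + Z = 4] = (3 + 2 + 3) / 3 = 8/3.

8/3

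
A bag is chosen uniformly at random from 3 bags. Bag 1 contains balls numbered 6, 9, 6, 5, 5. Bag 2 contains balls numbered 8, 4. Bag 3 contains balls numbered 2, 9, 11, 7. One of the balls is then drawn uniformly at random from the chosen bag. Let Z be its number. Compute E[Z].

389/60

E[Z | bag 1] = (6+9+6+5+5)/5 = 31/5.
E[Z | bag 2] = (8+4)/2 = 6.
E[Z | bag 3] = (2+9+11+7)/4 = 29/4.
E[Z] = (1/3)·(31/5) + (1/3)·(6) + (1/3)·(29/4) = 389/60.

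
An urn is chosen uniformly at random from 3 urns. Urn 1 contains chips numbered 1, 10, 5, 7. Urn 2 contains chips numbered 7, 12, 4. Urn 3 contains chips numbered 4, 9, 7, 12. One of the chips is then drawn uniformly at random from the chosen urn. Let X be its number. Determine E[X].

E[X | urn 1] = (1+10+5+7)/4 = 23/4.
E[X | urn 2] = (7+12+4)/3 = 23/3.
E[X | urn 3] = (4+9+7+12)/4 = 8.
By the law of total expectation,
E[X] = (1/3)·(23/4) + (1/3)·(23/3) + (1/3)·(8) = 257/36.

257/36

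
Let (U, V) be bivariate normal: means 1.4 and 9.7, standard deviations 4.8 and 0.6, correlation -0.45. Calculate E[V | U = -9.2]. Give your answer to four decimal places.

10.2963

The regression of V on U has slope ρ·σ_V/σ_U and passes through (μ_U, μ_V).
E[V | U=-9.2] = 9.7 + (-0.45)·(0.6/4.8)·(-9.2 − (1.4)) = 9.7 + (-0.05625)·(-10.6) = 10.2963.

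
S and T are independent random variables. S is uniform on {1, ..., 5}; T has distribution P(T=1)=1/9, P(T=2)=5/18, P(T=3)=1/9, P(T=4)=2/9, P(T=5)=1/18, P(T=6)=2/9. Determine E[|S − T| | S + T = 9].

17/9

P(S + T = 9) = 1/10.
Summing |S−T|·P(x,y) over outcomes with S + T = 9 gives 17/90.
E[|S − T| | S + T = 9] = (17/90) / (1/10) = 17/9.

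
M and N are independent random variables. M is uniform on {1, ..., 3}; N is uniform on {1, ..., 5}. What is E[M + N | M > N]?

4

P(M > N) = 1/5.
Summing (M+N)·P(x,y) over outcomes with M > N gives 4/5.
E[M + N | M > N] = (4/5) / (1/5) = 4.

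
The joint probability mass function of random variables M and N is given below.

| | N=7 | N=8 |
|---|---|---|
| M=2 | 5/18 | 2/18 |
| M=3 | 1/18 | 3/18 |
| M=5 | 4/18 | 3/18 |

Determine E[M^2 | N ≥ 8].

55/4

P(N ≥ 8) = 4/9.
Summing M^2·P(M=x,N=y) over the conditioning event gives 55/9.
E[M^2 | N ≥ 8] = (55/9) / (4/9) = 55/4.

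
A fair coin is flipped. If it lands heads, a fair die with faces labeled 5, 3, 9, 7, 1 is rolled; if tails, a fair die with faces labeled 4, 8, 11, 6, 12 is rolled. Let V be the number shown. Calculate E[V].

E[V | heads] = (5+3+9+7+1)/5 = 5.
E[V | tails] = (4+8+11+6+12)/5 = 41/5.
E[V] = (1/2)·(5) + (1/2)·(41/5) = 33/5.

33/5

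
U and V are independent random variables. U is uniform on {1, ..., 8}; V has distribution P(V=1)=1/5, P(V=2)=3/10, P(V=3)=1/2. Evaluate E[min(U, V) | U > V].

125/57

P(U > V) = 57/80.
Summing min(U,V)·P(x,y) over outcomes with U > V gives 25/16.
E[min(U, V) | U > V] = (25/16) / (57/80) = 125/57.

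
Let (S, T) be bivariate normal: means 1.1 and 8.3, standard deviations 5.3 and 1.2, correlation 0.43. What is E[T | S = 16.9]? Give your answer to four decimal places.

9.8383

E[T | S=x] = μ_T + ρ(σ_T/σ_S)(x − μ_S) for jointly normal variables.
E[T | S=16.9] = 8.3 + (0.43)·(1.2/5.3)·(16.9 − (1.1)) = 8.3 + (0.097358)·(15.8) = 9.8383.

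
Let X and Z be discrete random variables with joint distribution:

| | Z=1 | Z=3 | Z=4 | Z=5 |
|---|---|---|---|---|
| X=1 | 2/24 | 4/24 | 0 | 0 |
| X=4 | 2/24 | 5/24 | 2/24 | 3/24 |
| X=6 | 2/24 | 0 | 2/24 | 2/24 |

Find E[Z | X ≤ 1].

7/3

P(X ≤ 1) = 1/4.
Σ Z·P over the event = 1·(2/24) + 3·(4/24) = 7/12.
E[Z | X ≤ 1] = (7/12) / (1/4) = 7/3.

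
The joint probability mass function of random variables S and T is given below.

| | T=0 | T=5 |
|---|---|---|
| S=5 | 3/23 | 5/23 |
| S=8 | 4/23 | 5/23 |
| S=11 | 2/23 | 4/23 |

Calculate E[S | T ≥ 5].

P(T ≥ 5) = 14/23.
Σ S·P over the event = 5·(5/23) + 8·(5/23) + 11·(4/23) = 109/23.
E[S | T ≥ 5] = (109/23) / (14/23) = 109/14.

109/14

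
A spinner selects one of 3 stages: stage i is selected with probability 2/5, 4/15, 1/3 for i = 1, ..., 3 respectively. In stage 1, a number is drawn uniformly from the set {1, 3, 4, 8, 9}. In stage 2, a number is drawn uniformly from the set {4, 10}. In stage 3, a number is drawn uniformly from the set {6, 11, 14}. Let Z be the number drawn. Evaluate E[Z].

329/45

E[Z | stage 1] = (1+3+4+8+9)/5 = 5.
E[Z | stage 2] = (4+10)/2 = 7.
E[Z | stage 3] = (6+11+14)/3 = 31/3.
E[Z] = (2/5)·(5) + (4/15)·(7) + (1/3)·(31/3) = 329/45.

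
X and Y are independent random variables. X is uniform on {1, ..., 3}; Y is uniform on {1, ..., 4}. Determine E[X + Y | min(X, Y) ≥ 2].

11/2

P(min(X, Y) ≥ 2) = 1/2.
Summing (X+Y)·P(x,y) over outcomes with min(X, Y) ≥ 2 gives 11/4.
E[X + Y | min(X, Y) ≥ 2] = (11/4) / (1/2) = 11/2.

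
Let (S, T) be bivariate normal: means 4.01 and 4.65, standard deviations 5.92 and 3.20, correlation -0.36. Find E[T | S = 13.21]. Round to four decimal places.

For a bivariate normal, E[T | S=x] = μ_T + ρ·(σ_T/σ_S)·(x − μ_S).
E[T | S=13.21] = 4.65 + (-0.36)·(3.20/5.92)·(13.21 − (4.01)) = 4.65 + (-0.194595)·(9.2) = 2.8597.

2.8597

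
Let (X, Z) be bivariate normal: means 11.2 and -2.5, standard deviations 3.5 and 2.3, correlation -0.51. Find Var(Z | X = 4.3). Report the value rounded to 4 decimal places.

3.9141

For a bivariate normal, Var(Z | X=x) = σ_Z²(1 − ρ²).
Var(Z | X=4.3) = (2.3)²·(1 − (-0.51)²) = 5.29·0.7399 = 3.9141.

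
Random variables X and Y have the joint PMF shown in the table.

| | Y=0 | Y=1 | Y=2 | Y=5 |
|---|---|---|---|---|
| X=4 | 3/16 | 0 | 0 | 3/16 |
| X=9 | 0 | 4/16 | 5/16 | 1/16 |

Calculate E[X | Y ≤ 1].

48/7

P(Y ≤ 1) = 7/16.
Σ X·P over the event = 4·(3/16) + 9·(4/16) = 3.
E[X | Y ≤ 1] = (3) / (7/16) = 48/7.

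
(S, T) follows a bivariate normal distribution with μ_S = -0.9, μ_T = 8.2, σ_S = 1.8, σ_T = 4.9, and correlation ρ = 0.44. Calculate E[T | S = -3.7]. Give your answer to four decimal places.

The regression of T on S has slope ρ·σ_T/σ_S and passes through (μ_S, μ_T).
E[T | S=-3.7] = 8.2 + (0.44)·(4.9/1.8)·(-3.7 − (-0.9)) = 8.2 + (1.1978)·(-2.8) = 4.8462.

4.8462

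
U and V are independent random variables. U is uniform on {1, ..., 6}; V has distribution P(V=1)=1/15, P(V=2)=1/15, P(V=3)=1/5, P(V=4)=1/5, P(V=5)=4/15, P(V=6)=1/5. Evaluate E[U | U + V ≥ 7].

259/62

P(U + V ≥ 7) = 31/45.
Summing U·P(x,y) over outcomes with U + V ≥ 7 gives 259/90.
E[U | U + V ≥ 7] = (259/90) / (31/45) = 259/62.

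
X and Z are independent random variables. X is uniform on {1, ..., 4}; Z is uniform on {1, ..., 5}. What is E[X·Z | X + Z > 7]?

17

Outcomes with X + Z > 7: (3,5), (4,4), (4,5), each with probability 1/20.
E[X·Z | X + Z > 7] = (15 + 16 + 20) / 3 = 17.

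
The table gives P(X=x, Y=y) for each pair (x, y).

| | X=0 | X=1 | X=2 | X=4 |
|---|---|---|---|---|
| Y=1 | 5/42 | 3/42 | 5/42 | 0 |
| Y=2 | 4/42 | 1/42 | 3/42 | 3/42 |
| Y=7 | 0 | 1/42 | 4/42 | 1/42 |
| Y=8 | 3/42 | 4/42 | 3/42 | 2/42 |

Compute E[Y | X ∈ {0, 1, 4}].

P(X ∈ {0, 1, 4}) = 9/14.
Summing Y·P(X=x,Y=y) over the conditioning event gives 55/21.
E[Y | X ∈ {0, 1, 4}] = (55/21) / (9/14) = 110/27.

110/27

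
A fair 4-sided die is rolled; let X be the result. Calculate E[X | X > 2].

Given X > 2, X is equally likely to be any of {3, 4}.
E[X | X > 2] = (3 + 4) / 2 = 7/2.

7/2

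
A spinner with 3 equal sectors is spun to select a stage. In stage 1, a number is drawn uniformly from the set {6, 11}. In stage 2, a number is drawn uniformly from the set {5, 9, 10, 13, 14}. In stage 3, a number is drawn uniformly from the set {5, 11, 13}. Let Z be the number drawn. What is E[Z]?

E[Z | stage 1] = (6+11)/2 = 17/2.
E[Z | stage 2] = (5+9+10+13+14)/5 = 51/5.
E[Z | stage 3] = (5+11+13)/3 = 29/3.
E[Z] = (1/3)·(17/2) + (1/3)·(51/5) + (1/3)·(29/3) = 851/90.

851/90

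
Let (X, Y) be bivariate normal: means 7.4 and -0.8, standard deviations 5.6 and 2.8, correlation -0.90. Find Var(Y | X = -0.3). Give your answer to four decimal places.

1.4896

The conditional variance in a bivariate normal is σ_Y²(1 − ρ²), independent of x.
Var(Y | X=-0.3) = (2.8)²·(1 − (-0.90)²) = 7.84·0.19 = 1.4896.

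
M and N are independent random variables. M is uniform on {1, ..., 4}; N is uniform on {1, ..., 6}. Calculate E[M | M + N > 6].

Outcomes with M + N > 6: (1,6), (2,5), (2,6), (3,4), (3,5), (3,6), (4,3), (4,4), (4,5), (4,6), each with probability 1/24.
E[M | M + N > 6] = (1 + 2 + 2 + 3 + 3 + 3 + 4 + 4 + 4 + 4) / 10 = 3.

3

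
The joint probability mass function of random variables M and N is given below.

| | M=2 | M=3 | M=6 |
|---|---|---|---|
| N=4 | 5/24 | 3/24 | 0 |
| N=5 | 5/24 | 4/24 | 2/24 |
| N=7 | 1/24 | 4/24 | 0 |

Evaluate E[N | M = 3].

P(M = 3) = 11/24.
Σ N·P over the event = 4·(3/24) + 5·(4/24) + 7·(4/24) = 5/2.
E[N | M = 3] = (5/2) / (11/24) = 60/11.

60/11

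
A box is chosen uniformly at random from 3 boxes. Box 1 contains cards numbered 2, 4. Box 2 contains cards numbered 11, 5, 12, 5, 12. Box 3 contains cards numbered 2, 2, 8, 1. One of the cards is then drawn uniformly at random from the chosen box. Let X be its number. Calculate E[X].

61/12

E[X | box 1] = (2+4)/2 = 3.
E[X | box 2] = (11+5+12+5+12)/5 = 9.
E[X | box 3] = (2+2+8+1)/4 = 13/4.
E[X] = (1/3)·(3) + (1/3)·(9) + (1/3)·(13/4) = 61/12.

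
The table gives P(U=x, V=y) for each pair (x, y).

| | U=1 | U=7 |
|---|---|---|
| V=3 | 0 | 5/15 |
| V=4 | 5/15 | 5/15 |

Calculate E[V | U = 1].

P(U = 1) = 1/3.
Σ V·P over the event = 4·(5/15) = 4/3.
E[V | U = 1] = (4/3) / (1/3) = 4.

4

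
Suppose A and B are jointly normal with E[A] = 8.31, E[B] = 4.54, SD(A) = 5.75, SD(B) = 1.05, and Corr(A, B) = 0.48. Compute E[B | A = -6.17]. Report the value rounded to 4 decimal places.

3.2708

For a bivariate normal, E[B | A=x] = μ_B + ρ·(σ_B/σ_A)·(x − μ_A).
E[B | A=-6.17] = 4.54 + (0.48)·(1.05/5.75)·(-6.17 − (8.31)) = 4.54 + (0.087652)·(-14.48) = 3.2708.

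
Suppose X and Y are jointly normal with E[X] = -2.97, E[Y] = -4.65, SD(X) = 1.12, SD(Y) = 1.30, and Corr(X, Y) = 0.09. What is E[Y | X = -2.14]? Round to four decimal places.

-4.5633

E[Y | X=x] = μ_Y + ρ(σ_Y/σ_X)(x − μ_X) for jointly normal variables.
E[Y | X=-2.14] = -4.65 + (0.09)·(1.30/1.12)·(-2.14 − (-2.97)) = -4.65 + (0.10446)·(0.83) = -4.5633.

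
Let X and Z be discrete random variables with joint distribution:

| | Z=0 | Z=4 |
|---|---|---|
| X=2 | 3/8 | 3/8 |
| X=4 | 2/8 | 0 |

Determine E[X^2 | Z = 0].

P(Z = 0) = 5/8.
Summing X^2·P(X=x,Z=y) over the conditioning event gives 11/2.
E[X^2 | Z = 0] = (11/2) / (5/8) = 44/5.

44/5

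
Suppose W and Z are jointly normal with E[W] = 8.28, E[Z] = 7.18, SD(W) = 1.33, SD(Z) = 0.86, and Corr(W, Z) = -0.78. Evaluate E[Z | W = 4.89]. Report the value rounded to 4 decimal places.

8.8898

For a bivariate normal, E[Z | W=x] = μ_Z + ρ·(σ_Z/σ_W)·(x − μ_W).
E[Z | W=4.89] = 7.18 + (-0.78)·(0.86/1.33)·(4.89 − (8.28)) = 7.18 + (-0.50436)·(-3.39) = 8.8898.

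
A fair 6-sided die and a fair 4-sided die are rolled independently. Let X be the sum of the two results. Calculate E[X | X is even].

6

P(X is even) = 1/2.
Σ over the event: 2·1/24 + 4·1/8 + 6·1/6 + 8·1/8 + 10·1/24 = 3.
E[X | X is even] = (3) / (1/2) = 6.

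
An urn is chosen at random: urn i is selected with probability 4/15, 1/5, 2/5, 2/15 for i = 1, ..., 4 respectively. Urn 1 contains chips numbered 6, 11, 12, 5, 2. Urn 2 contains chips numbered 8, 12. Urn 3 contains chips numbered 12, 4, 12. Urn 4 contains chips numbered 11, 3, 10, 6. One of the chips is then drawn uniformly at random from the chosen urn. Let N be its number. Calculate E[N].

E[N | urn 1] = (6+11+12+5+2)/5 = 36/5.
E[N | urn 2] = (8+12)/2 = 10.
E[N | urn 3] = (12+4+12)/3 = 28/3.
E[N | urn 4] = (11+3+10+6)/4 = 15/2.
E[N] = (4/15)·(36/5) + (1/5)·(10) + (2/5)·(28/3) + (2/15)·(15/2) = 649/75.

649/75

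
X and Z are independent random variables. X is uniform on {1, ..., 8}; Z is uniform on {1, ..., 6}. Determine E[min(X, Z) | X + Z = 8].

5/2

P(X + Z = 8) = 1/8.
Summing min(X,Z)·P(x,y) over outcomes with X + Z = 8 gives 5/16.
E[min(X, Z) | X + Z = 8] = (5/16) / (1/8) = 5/2.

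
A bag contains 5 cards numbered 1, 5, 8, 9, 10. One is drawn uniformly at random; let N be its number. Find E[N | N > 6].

P(N > 6) = 3/5.
Σ over the event: 8·1/5 + 9·1/5 + 10·1/5 = 27/5.
E[N | N > 6] = (27/5) / (3/5) = 9.

9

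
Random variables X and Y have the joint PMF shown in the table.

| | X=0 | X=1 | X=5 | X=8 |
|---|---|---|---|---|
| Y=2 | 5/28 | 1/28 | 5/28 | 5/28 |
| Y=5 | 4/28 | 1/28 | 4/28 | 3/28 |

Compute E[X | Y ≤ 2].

P(Y ≤ 2) = 4/7.
Σ X·P over the event = 0·(5/28) + 1·(1/28) + 5·(5/28) + 8·(5/28) = 33/14.
E[X | Y ≤ 2] = (33/14) / (4/7) = 33/8.

33/8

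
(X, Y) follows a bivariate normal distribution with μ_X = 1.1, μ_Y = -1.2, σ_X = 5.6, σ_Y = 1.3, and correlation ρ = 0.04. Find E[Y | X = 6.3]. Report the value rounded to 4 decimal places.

For a bivariate normal, E[Y | X=x] = μ_Y + ρ·(σ_Y/σ_X)·(x − μ_X).
E[Y | X=6.3] = -1.2 + (0.04)·(1.3/5.6)·(6.3 − (1.1)) = -1.2 + (0.0092857)·(5.2) = -1.1517.

-1.1517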